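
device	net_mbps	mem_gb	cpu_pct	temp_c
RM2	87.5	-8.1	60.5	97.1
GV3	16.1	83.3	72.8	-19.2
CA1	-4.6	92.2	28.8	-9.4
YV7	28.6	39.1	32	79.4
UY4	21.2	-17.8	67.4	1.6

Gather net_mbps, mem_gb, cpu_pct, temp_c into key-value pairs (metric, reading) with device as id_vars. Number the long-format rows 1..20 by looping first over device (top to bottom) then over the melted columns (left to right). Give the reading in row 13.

20 rows total (5 × 4). Row 13: index ⌊(13-1)/4⌋ = 3 into device → YV7; (13-1) mod 4 = 0 into the melted columns → net_mbps.
So row 13 is (YV7, net_mbps, 28.6); reading = 28.6.

28.6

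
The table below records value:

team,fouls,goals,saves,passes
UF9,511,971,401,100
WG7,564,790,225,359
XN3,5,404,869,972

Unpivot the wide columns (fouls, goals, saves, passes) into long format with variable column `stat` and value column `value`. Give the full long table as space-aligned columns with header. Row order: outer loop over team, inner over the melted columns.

Each (team, column) pair becomes one row: 3 × 4 = 12 rows.
For example, (UF9, fouls) → value=511.

team  stat    value
UF9   fouls   511  
UF9   goals   971  
UF9   saves   401  
UF9   passes  100  
WG7   fouls   564  
WG7   goals   790  
WG7   saves   225  
WG7   passes  359  
XN3   fouls   5    
XN3   goals   404  
XN3   saves   869  
XN3   passes  972  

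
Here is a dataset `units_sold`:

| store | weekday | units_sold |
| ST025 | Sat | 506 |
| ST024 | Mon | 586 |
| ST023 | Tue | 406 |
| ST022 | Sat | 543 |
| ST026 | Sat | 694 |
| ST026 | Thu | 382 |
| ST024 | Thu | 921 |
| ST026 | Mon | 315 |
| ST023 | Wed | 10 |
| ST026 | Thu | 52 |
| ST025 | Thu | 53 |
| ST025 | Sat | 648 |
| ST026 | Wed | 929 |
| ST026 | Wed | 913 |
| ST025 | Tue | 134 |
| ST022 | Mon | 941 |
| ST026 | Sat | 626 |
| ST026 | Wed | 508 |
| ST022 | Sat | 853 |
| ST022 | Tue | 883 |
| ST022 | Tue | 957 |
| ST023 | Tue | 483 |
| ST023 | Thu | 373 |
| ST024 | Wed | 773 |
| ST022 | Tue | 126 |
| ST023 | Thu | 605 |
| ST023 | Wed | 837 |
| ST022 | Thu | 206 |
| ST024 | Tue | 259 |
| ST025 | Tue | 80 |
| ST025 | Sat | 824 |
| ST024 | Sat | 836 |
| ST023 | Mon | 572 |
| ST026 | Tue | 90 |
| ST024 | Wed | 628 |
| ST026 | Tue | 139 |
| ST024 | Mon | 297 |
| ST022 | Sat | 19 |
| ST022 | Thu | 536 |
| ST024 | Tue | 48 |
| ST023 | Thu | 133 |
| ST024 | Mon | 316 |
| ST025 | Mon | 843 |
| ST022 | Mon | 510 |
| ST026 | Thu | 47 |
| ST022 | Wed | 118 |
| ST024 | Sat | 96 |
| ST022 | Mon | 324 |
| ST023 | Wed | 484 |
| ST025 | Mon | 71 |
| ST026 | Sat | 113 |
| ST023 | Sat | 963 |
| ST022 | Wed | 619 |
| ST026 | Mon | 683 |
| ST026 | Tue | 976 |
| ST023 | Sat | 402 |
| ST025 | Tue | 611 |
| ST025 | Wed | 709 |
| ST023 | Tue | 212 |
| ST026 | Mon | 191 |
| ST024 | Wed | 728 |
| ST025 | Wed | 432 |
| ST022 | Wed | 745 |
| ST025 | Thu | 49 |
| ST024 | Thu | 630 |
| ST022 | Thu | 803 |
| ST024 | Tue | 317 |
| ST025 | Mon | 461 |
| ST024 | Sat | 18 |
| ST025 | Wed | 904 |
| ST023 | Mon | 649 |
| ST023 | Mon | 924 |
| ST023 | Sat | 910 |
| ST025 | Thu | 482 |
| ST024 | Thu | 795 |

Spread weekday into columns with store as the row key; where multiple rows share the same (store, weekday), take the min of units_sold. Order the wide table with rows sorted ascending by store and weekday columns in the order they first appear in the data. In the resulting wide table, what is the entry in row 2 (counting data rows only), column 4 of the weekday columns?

133

With rows sorted ascending by store, row 2 is store=ST023. weekday columns in first-appearance order: Sat, Mon, Tue, Thu, Wed; column 4 is Thu.
Long rows with store=ST023, weekday=Thu: min(373, 605, 133) = 133.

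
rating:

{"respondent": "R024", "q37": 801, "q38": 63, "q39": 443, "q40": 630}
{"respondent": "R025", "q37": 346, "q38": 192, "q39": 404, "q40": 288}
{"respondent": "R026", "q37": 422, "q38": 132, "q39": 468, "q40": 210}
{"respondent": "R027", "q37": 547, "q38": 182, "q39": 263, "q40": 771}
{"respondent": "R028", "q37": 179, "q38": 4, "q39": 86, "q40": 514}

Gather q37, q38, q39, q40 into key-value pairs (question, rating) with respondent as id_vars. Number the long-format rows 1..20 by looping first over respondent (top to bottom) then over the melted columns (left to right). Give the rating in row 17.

20 rows total (5 × 4). Row 17: index ⌊(17-1)/4⌋ = 4 into respondent → R028; (17-1) mod 4 = 0 into the melted columns → q37.
So row 17 is (R028, q37, 179); rating = 179.

179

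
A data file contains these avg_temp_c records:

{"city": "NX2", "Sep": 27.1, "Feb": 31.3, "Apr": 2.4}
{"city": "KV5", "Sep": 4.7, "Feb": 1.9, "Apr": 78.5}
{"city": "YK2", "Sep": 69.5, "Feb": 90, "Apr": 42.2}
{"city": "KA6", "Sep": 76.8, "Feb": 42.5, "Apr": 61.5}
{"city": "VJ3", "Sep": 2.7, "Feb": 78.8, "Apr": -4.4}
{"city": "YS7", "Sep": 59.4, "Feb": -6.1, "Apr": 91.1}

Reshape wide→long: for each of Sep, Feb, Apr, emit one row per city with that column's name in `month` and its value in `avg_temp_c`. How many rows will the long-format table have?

6 city values × 3 melted columns = 18 rows.

18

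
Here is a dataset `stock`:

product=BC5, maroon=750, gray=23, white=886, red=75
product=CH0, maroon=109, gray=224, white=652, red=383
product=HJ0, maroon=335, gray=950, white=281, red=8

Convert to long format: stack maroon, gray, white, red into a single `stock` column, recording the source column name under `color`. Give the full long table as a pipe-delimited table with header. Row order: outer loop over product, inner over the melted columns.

Each (product, column) pair becomes one row: 3 × 4 = 12 rows.
For example, (BC5, maroon) → stock=750.

| product | color | stock |
| BC5 | maroon | 750 |
| BC5 | gray | 23 |
| BC5 | white | 886 |
| BC5 | red | 75 |
| CH0 | maroon | 109 |
| CH0 | gray | 224 |
| CH0 | white | 652 |
| CH0 | red | 383 |
| HJ0 | maroon | 335 |
| HJ0 | gray | 950 |
| HJ0 | white | 281 |
| HJ0 | red | 8 |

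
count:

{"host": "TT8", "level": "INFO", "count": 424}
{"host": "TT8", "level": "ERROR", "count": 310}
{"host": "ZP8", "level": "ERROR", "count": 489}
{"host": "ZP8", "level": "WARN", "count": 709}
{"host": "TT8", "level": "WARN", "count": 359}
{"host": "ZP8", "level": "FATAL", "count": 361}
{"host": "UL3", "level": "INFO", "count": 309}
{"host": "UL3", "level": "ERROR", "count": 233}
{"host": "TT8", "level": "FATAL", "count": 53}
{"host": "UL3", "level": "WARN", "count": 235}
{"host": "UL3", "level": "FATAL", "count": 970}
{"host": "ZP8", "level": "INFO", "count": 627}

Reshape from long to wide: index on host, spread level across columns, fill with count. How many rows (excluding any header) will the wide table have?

3

3 distinct host values → 3 rows.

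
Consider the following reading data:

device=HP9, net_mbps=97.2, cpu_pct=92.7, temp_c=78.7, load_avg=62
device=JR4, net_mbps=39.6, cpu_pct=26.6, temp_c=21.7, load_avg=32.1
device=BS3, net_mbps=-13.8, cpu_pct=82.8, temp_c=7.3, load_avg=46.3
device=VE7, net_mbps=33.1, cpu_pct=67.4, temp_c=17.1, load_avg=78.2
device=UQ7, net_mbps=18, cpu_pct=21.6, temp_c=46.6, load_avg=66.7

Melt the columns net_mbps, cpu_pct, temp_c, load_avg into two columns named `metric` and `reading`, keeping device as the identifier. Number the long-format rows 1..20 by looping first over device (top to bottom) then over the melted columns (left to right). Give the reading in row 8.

20 rows total (5 × 4). Row 8: index ⌊(8-1)/4⌋ = 1 into device → JR4; (8-1) mod 4 = 3 into the melted columns → load_avg.
So row 8 is (JR4, load_avg, 32.1); reading = 32.1.

32.1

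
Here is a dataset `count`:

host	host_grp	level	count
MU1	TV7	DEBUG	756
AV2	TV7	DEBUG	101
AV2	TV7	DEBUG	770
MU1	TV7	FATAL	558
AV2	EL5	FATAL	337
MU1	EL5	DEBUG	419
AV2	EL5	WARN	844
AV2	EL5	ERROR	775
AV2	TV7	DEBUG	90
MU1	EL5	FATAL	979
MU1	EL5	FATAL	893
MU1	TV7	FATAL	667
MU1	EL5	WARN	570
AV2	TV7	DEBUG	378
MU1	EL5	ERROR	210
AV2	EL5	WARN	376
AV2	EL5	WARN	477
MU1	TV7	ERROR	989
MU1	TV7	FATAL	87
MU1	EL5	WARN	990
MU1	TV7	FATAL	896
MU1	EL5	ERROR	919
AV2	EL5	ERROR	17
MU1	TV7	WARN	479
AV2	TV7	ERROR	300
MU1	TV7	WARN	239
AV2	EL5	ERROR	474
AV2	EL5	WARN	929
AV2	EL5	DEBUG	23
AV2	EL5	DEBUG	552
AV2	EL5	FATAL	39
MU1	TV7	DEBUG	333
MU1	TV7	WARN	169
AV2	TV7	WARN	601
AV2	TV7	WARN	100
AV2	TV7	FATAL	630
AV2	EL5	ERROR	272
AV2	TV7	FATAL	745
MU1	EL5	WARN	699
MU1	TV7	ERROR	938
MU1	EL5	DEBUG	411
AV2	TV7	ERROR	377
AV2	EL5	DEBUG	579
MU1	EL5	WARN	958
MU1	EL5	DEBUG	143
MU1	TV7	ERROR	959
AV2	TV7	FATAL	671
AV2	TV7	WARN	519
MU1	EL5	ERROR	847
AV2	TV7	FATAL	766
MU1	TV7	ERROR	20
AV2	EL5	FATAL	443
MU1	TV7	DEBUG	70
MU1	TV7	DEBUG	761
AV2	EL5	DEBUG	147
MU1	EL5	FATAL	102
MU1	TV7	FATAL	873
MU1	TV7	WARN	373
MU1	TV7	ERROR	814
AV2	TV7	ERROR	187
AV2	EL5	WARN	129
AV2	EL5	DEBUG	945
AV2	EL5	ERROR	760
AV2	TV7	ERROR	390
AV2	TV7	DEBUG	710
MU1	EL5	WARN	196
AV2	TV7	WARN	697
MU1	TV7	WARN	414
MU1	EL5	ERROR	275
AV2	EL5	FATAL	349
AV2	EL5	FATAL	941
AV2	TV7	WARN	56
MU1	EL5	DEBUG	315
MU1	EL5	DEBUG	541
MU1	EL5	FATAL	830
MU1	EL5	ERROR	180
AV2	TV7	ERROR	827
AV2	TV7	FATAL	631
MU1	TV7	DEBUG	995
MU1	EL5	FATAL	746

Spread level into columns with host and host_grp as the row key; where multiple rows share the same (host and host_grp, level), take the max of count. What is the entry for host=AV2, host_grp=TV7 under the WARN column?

697

Rows with host=AV2, host_grp=TV7 and level=WARN: count values are 601, 100, 519, 697, 56.
max(601, 100, 519, 697, 56) = 697.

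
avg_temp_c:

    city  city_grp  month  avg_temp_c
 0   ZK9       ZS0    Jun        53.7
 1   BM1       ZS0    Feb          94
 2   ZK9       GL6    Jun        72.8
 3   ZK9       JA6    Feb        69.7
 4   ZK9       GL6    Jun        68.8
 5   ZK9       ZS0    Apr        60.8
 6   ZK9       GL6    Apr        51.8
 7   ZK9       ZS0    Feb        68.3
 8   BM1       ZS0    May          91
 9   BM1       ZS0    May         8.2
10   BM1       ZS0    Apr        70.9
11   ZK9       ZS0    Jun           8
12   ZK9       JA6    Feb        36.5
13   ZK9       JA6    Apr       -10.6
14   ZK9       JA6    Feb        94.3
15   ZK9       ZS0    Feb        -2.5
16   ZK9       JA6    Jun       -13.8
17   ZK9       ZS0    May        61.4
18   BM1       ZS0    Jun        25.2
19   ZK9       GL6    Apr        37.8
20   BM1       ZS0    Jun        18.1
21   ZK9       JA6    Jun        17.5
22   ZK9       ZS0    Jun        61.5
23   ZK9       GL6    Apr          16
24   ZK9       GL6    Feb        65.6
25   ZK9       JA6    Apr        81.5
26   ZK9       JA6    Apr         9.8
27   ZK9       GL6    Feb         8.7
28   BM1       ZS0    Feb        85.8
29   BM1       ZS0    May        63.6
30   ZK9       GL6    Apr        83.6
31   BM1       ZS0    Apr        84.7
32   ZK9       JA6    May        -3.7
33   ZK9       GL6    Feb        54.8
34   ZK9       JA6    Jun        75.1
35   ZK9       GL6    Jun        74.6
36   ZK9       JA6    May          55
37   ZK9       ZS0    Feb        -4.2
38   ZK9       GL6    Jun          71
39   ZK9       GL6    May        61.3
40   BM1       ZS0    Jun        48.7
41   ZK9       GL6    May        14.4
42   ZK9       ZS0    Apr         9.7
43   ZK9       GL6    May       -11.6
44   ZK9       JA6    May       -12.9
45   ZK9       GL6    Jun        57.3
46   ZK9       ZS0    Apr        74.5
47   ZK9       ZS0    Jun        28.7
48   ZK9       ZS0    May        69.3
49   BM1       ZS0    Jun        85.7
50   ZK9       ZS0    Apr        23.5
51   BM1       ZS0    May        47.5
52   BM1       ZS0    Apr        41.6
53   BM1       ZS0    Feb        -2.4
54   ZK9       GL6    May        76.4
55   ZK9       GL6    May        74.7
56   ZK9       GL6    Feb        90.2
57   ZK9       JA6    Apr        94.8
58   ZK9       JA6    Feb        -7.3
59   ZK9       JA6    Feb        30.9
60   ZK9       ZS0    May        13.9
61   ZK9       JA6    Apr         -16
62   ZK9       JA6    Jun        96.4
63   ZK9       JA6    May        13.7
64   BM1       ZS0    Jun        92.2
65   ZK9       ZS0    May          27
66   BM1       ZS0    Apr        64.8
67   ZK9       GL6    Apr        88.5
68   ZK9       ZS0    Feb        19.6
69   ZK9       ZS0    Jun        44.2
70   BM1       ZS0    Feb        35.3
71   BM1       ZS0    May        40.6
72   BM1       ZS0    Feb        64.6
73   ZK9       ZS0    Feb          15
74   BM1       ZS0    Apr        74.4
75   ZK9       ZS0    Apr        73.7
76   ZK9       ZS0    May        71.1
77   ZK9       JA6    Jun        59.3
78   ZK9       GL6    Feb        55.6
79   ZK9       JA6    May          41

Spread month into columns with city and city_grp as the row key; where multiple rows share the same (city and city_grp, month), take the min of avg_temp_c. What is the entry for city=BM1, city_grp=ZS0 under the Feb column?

-2.4

Rows with city=BM1, city_grp=ZS0 and month=Feb: avg_temp_c values are 94, 85.8, -2.4, 35.3, 64.6.
min(94, 85.8, -2.4, 35.3, 64.6) = -2.4.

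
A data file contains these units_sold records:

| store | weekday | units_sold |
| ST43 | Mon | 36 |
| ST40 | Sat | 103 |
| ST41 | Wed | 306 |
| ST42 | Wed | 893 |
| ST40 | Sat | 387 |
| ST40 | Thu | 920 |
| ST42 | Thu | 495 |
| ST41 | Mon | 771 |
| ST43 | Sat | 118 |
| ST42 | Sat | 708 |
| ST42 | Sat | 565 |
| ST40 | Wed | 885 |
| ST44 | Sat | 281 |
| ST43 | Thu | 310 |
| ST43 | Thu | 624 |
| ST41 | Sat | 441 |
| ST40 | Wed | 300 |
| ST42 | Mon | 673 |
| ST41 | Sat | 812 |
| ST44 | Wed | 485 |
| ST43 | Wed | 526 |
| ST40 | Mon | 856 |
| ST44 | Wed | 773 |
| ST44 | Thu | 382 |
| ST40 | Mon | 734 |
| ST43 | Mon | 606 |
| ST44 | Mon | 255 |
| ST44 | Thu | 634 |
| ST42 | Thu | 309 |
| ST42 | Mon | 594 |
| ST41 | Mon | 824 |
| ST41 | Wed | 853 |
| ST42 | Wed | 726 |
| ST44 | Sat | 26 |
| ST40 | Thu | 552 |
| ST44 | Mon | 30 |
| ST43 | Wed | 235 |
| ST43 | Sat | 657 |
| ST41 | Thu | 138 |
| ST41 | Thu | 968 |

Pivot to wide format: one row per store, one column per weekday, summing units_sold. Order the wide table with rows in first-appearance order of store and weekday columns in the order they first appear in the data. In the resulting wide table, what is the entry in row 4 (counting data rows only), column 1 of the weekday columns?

With rows in first-appearance order of store, row 4 is store=ST42. weekday columns in first-appearance order: Mon, Sat, Wed, Thu; column 1 is Mon.
Long rows with store=ST42, weekday=Mon: 673 + 594 = 1267.

1267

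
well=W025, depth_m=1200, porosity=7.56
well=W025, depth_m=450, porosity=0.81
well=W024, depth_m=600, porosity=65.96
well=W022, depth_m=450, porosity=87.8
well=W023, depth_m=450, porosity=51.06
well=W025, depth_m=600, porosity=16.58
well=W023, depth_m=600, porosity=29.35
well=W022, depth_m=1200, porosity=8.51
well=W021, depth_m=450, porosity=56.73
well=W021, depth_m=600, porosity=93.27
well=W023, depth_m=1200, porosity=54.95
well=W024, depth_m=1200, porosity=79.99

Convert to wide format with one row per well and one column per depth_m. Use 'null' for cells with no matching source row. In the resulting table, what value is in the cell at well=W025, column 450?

0.81

The long row with well=W025, depth_m=450 has porosity=0.81.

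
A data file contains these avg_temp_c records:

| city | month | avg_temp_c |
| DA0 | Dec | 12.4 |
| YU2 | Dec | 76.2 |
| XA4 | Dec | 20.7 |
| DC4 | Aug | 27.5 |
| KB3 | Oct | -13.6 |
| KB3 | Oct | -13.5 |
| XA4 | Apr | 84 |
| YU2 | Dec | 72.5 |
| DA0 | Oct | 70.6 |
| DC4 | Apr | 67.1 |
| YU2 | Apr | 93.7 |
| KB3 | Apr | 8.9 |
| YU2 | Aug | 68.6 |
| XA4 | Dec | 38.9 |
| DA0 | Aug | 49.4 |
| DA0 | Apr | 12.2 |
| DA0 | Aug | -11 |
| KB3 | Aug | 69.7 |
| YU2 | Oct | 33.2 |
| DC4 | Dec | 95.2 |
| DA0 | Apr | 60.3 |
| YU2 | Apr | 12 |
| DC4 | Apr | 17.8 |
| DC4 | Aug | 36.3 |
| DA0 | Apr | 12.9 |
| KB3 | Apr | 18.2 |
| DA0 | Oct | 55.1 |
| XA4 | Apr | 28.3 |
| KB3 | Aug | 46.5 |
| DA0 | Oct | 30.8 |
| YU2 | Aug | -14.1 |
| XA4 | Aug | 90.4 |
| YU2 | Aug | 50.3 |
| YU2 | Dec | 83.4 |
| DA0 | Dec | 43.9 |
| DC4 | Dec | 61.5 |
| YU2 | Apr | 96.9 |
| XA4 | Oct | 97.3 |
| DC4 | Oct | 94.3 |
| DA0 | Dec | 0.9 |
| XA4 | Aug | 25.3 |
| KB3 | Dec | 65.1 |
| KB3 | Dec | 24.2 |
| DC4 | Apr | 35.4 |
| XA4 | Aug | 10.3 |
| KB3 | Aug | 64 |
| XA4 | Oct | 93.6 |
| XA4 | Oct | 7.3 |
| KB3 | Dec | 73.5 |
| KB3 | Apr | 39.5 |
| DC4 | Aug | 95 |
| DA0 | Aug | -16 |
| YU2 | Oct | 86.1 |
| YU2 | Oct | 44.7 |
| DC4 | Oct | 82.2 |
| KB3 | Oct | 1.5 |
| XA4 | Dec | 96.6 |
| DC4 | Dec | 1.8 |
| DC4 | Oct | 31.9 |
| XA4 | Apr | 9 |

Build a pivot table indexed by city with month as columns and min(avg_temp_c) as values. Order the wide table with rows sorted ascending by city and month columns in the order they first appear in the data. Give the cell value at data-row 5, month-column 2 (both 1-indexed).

-14.1

With rows sorted ascending by city, row 5 is city=YU2. month columns in first-appearance order: Dec, Aug, Oct, Apr; column 2 is Aug.
Long rows with city=YU2, month=Aug: min(68.6, -14.1, 50.3) = -14.1.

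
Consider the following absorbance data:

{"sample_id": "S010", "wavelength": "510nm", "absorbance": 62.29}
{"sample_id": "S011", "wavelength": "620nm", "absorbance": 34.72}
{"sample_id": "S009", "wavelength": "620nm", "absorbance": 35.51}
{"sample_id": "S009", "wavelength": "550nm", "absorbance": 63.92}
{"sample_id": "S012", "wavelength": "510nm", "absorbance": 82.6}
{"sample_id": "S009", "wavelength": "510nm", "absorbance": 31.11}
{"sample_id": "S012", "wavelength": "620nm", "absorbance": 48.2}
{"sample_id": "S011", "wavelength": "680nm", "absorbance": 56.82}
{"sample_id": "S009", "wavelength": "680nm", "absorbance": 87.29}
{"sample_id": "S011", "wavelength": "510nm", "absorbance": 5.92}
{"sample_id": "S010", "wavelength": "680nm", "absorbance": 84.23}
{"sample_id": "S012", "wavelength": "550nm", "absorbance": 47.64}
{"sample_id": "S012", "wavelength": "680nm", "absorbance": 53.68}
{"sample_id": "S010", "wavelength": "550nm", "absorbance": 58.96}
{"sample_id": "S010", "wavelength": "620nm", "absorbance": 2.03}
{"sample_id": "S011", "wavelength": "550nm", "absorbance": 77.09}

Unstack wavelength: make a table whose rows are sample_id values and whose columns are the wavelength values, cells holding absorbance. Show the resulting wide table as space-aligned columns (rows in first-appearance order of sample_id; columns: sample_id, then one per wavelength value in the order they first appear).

Columns: sample_id plus the 4 distinct wavelength values (510nm, 620nm, 550nm, 680nm).
For example, row S010 column 510nm takes absorbance=62.29 from the long row (S010, 510nm).

sample_id  510nm  620nm  550nm  680nm
S010       62.29  2.03   58.96  84.23
S011       5.92   34.72  77.09  56.82
S009       31.11  35.51  63.92  87.29
S012       82.6   48.2   47.64  53.68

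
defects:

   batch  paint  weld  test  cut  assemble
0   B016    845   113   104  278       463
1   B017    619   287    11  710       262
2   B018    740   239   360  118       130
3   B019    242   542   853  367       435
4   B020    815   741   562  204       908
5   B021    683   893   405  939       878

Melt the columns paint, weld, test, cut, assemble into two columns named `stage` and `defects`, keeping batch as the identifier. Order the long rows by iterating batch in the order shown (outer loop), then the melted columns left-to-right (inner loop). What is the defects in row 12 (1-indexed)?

239

30 rows total (6 × 5). Row 12: index ⌊(12-1)/5⌋ = 2 into batch → B018; (12-1) mod 5 = 1 into the melted columns → weld.
So row 12 is (B018, weld, 239); defects = 239.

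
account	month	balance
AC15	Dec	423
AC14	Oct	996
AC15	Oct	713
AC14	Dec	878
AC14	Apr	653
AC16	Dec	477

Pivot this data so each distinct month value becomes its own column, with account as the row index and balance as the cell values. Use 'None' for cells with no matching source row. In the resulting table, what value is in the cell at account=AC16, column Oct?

None

No long-format row has account=AC16 and month=Oct, so the cell is None.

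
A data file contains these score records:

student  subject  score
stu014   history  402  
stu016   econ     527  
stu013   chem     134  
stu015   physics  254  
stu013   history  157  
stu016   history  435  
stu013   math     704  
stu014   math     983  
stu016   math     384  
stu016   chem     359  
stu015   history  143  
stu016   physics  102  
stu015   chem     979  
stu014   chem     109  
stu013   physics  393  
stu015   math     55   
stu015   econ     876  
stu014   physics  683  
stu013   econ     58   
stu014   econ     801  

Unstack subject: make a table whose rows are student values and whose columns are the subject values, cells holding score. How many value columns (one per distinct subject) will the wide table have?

5 distinct subject values: history, physics, math, econ, chem.

5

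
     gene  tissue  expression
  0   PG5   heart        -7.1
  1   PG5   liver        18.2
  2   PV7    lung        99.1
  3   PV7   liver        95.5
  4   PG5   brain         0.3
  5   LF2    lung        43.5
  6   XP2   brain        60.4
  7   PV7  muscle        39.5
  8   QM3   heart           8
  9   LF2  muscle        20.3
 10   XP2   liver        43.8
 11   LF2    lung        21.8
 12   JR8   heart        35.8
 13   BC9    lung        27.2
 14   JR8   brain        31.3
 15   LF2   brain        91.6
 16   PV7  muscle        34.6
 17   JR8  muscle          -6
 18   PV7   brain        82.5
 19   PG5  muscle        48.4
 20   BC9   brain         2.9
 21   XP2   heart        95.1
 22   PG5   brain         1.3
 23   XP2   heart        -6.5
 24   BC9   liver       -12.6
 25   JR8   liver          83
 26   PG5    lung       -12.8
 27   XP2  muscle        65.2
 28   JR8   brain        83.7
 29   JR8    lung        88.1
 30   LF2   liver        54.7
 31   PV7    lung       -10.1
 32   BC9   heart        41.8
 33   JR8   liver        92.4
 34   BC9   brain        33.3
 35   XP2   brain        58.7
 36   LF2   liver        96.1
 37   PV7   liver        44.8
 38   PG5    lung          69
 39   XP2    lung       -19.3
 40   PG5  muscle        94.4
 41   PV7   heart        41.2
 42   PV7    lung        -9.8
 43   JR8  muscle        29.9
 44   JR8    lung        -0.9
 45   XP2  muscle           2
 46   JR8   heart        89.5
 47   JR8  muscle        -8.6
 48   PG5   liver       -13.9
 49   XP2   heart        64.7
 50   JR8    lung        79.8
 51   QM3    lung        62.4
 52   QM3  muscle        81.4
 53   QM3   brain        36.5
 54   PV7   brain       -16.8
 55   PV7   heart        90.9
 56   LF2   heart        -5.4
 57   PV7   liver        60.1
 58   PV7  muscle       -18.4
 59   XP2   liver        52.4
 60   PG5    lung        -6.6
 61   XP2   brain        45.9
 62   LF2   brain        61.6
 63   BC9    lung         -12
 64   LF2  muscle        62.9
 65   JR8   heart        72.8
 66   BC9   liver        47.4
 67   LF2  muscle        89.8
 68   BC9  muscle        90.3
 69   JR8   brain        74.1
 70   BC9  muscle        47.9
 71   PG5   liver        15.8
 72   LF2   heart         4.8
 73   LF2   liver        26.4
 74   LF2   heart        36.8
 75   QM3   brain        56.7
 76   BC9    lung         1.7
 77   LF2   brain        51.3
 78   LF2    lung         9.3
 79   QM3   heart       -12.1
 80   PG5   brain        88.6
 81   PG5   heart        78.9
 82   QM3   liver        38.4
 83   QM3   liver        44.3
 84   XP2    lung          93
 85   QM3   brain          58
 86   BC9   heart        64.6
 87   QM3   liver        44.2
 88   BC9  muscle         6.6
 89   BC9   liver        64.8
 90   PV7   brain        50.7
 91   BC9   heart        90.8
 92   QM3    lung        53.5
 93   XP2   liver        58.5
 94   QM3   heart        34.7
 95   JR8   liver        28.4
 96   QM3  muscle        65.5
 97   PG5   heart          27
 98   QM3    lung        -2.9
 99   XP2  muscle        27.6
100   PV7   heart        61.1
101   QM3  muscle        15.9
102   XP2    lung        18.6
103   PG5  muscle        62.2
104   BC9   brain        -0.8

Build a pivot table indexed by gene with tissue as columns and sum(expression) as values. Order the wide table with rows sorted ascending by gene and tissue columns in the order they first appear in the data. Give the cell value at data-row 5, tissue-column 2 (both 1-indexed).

With rows sorted ascending by gene, row 5 is gene=PV7. tissue columns in first-appearance order: heart, liver, lung, brain, muscle; column 2 is liver.
Long rows with gene=PV7, tissue=liver: 95.5 + 44.8 + 60.1 = 200.4.

200.4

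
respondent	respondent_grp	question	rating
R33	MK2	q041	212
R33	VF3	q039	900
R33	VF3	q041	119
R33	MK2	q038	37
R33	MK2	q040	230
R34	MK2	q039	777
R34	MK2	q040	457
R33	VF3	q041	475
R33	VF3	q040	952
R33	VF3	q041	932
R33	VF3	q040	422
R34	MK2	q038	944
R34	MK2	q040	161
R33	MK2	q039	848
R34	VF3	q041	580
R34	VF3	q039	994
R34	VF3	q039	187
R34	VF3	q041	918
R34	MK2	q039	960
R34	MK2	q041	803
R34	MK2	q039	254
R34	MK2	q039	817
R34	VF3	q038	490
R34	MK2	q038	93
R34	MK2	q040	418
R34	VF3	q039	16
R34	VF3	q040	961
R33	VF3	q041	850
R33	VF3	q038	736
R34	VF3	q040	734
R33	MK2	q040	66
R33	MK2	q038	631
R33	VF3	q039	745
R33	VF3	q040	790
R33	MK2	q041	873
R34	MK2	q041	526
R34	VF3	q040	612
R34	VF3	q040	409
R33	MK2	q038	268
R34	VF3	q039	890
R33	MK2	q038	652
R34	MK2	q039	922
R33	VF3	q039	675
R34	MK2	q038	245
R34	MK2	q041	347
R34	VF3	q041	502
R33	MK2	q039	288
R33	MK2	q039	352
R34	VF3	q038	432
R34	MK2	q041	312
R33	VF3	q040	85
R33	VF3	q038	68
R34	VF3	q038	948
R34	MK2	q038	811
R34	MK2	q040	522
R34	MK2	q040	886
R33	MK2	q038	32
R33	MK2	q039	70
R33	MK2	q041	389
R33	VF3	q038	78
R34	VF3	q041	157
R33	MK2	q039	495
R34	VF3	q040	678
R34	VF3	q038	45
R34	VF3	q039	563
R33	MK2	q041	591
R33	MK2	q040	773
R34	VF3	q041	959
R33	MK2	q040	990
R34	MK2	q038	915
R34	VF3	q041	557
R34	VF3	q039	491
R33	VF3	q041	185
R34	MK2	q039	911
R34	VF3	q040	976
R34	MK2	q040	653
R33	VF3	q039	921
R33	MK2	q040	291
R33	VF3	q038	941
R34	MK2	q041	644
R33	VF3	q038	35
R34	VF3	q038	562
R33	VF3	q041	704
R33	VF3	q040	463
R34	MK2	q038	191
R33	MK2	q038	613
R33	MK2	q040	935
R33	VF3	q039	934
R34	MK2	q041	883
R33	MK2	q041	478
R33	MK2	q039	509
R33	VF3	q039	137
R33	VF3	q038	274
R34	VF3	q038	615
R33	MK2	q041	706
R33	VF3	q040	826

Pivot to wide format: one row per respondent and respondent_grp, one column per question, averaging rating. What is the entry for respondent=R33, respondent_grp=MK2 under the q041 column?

Rows with respondent=R33, respondent_grp=MK2 and question=q041: rating values are 212, 873, 389, 591, 478, 706.
(212 + 873 + 389 + 591 + 478 + 706) / 6 = 541.50.

541.50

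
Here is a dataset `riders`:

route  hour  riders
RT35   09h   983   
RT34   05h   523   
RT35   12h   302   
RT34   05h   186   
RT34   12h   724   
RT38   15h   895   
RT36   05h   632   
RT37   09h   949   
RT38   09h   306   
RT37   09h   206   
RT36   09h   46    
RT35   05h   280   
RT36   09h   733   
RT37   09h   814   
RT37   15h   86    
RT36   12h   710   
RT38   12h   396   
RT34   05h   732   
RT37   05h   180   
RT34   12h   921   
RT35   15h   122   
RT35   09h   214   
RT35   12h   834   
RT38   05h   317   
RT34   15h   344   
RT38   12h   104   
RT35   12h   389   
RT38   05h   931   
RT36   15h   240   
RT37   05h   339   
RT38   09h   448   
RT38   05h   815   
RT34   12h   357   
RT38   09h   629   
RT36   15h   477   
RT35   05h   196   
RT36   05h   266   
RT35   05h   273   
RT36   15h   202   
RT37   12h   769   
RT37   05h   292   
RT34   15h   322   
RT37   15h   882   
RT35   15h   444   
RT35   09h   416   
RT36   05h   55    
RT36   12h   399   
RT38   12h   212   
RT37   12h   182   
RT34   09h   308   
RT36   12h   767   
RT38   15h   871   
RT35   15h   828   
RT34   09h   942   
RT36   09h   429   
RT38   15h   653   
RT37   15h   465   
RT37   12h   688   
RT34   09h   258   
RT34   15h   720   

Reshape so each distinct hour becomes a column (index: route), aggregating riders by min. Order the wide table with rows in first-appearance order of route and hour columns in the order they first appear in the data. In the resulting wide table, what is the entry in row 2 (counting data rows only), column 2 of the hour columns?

With rows in first-appearance order of route, row 2 is route=RT34. hour columns in first-appearance order: 09h, 05h, 12h, 15h; column 2 is 05h.
Long rows with route=RT34, hour=05h: min(523, 186, 732) = 186.

186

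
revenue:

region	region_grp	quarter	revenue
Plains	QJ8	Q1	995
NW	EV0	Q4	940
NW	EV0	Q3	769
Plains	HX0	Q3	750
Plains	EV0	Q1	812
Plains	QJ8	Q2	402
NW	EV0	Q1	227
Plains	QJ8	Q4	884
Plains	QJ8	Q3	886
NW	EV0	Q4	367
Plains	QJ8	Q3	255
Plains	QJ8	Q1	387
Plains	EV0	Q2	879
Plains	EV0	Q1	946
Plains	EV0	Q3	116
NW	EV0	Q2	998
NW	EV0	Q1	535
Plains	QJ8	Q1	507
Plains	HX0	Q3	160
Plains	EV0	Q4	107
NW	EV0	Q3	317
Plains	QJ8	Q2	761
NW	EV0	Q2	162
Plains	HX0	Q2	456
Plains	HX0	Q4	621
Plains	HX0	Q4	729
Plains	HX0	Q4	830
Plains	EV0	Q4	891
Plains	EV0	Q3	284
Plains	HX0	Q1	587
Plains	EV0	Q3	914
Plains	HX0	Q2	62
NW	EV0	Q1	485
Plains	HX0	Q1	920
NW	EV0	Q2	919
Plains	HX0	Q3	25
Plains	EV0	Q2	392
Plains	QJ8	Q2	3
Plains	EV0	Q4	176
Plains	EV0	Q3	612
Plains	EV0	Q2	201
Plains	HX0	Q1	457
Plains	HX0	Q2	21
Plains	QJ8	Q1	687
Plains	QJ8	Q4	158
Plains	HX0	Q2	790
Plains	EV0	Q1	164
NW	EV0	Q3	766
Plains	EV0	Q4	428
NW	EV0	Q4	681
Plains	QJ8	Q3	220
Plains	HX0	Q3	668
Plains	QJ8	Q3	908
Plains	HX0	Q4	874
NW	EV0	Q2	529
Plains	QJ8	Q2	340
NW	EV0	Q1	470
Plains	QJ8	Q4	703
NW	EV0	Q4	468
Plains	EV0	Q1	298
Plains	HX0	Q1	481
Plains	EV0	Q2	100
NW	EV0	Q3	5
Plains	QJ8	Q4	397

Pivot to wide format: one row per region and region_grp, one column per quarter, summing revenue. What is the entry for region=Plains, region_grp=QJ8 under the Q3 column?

Rows with region=Plains, region_grp=QJ8 and quarter=Q3: revenue values are 886, 255, 220, 908.
886 + 255 + 220 + 908 = 2269.

2269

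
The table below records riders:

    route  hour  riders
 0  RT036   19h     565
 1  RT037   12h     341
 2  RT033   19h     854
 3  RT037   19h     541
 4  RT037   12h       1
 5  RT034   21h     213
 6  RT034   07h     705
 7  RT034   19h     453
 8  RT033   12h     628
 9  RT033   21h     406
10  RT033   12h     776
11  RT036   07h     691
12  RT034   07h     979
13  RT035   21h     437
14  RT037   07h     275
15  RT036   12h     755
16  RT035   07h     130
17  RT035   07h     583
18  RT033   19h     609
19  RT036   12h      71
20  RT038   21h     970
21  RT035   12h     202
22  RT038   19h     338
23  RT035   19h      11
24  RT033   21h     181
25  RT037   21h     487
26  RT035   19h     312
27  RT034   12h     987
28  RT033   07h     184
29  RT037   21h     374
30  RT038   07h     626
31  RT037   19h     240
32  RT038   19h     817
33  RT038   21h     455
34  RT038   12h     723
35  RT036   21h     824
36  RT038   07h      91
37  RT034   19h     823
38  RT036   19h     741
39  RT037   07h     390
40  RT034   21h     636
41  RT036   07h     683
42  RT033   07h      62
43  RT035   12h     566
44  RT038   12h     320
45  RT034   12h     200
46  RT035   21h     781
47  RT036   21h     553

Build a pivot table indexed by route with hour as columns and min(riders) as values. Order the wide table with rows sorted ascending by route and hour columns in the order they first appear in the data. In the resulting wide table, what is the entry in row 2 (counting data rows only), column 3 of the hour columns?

213

With rows sorted ascending by route, row 2 is route=RT034. hour columns in first-appearance order: 19h, 12h, 21h, 07h; column 3 is 21h.
Long rows with route=RT034, hour=21h: min(213, 636) = 213.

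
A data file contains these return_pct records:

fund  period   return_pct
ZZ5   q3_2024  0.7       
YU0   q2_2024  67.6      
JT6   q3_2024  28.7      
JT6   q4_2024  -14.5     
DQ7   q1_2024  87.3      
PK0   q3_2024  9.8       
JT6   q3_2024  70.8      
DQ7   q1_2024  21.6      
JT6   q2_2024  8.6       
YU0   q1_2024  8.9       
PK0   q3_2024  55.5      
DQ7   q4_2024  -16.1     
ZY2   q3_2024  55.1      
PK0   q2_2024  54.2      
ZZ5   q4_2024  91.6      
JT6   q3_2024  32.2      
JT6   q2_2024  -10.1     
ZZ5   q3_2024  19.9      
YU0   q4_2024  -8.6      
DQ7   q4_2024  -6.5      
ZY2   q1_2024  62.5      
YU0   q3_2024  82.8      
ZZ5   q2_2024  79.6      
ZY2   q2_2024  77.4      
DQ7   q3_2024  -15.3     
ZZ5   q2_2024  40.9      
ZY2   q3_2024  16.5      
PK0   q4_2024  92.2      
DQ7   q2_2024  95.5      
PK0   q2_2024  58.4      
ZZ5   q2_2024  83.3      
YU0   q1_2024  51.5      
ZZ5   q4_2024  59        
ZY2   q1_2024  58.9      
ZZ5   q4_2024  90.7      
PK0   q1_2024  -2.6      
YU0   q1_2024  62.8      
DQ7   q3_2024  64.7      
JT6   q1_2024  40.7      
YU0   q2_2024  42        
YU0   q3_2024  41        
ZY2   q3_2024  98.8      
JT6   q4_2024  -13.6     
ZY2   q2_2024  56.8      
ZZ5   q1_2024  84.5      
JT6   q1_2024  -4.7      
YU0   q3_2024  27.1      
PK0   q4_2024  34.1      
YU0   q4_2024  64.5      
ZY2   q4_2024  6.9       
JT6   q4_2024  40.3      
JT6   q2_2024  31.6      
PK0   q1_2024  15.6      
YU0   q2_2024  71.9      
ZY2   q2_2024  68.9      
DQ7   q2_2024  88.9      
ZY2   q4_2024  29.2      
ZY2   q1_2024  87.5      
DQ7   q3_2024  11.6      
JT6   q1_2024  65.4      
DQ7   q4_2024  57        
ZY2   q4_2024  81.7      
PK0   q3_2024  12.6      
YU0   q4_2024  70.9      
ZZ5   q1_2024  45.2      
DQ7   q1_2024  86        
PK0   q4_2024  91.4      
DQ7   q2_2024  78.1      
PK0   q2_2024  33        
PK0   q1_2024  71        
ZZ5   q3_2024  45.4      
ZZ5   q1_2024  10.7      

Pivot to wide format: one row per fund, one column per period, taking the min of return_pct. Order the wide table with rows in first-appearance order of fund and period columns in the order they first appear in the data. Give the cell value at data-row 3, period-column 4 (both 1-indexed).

-4.7

With rows in first-appearance order of fund, row 3 is fund=JT6. period columns in first-appearance order: q3_2024, q2_2024, q4_2024, q1_2024; column 4 is q1_2024.
Long rows with fund=JT6, period=q1_2024: min(40.7, -4.7, 65.4) = -4.7.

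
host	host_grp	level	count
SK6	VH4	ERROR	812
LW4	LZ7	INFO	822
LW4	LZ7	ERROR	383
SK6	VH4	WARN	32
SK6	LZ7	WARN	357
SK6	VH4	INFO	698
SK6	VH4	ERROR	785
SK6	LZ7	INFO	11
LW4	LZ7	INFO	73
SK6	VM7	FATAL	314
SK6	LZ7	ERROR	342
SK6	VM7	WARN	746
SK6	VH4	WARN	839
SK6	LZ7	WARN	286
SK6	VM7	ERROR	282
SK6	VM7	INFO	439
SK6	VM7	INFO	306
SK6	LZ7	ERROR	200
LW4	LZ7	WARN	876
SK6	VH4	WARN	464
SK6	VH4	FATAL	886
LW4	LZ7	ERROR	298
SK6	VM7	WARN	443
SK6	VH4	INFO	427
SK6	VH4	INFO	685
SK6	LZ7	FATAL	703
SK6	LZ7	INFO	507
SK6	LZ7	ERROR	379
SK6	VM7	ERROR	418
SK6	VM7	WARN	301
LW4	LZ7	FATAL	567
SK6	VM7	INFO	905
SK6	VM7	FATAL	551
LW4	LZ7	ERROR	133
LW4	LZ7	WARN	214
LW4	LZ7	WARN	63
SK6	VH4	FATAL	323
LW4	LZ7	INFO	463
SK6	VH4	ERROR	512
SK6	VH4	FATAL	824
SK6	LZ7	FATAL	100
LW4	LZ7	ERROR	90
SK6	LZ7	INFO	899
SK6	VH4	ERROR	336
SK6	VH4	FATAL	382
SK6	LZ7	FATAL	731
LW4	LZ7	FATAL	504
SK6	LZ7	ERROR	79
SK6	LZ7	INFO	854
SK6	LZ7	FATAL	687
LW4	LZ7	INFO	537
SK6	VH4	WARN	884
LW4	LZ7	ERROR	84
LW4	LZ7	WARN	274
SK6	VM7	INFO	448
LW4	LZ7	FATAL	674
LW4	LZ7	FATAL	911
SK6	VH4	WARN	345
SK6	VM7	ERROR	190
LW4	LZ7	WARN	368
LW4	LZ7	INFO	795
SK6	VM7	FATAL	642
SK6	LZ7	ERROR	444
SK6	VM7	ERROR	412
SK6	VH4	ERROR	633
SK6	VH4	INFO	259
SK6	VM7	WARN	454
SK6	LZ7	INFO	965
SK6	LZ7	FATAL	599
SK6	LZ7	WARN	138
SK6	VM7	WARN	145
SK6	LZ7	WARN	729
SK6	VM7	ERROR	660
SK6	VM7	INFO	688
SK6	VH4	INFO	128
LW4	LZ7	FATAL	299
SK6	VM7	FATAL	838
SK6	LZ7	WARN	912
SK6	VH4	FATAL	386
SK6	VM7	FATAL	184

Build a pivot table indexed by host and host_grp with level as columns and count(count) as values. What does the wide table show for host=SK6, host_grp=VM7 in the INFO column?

Rows with host=SK6, host_grp=VM7 and level=INFO: count values are 439, 306, 905, 448, 688.
5 rows match — count = 5.

5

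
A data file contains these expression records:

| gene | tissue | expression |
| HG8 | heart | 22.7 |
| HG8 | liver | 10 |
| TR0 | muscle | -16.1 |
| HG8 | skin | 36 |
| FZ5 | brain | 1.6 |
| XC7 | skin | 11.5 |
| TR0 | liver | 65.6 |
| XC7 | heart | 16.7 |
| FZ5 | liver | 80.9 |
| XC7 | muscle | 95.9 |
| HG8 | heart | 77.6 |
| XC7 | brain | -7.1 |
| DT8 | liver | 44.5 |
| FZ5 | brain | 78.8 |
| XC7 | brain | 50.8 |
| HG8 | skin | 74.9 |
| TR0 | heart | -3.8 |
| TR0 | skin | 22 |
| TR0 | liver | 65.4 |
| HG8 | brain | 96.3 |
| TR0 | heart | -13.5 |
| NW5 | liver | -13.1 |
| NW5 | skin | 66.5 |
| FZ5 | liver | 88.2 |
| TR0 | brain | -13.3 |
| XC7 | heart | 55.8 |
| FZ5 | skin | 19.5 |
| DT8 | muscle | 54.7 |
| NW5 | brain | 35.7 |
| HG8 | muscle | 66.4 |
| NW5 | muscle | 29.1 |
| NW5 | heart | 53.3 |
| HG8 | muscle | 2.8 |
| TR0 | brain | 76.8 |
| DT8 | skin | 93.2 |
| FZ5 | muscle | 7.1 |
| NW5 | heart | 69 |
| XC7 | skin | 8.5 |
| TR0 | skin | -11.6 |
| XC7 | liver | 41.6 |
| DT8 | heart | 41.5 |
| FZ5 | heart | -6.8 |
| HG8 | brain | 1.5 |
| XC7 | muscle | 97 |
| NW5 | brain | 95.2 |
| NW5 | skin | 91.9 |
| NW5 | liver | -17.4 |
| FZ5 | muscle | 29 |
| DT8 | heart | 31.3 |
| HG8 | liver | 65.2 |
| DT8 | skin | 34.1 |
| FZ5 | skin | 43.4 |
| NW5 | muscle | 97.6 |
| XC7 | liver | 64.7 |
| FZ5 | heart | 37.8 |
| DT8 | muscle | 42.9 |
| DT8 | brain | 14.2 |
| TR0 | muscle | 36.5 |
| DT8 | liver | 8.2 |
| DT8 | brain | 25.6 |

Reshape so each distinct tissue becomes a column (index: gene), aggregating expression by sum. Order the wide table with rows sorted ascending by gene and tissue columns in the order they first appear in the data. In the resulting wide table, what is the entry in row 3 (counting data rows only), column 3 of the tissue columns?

69.2

With rows sorted ascending by gene, row 3 is gene=HG8. tissue columns in first-appearance order: heart, liver, muscle, skin, brain; column 3 is muscle.
Long rows with gene=HG8, tissue=muscle: 66.4 + 2.8 = 69.2.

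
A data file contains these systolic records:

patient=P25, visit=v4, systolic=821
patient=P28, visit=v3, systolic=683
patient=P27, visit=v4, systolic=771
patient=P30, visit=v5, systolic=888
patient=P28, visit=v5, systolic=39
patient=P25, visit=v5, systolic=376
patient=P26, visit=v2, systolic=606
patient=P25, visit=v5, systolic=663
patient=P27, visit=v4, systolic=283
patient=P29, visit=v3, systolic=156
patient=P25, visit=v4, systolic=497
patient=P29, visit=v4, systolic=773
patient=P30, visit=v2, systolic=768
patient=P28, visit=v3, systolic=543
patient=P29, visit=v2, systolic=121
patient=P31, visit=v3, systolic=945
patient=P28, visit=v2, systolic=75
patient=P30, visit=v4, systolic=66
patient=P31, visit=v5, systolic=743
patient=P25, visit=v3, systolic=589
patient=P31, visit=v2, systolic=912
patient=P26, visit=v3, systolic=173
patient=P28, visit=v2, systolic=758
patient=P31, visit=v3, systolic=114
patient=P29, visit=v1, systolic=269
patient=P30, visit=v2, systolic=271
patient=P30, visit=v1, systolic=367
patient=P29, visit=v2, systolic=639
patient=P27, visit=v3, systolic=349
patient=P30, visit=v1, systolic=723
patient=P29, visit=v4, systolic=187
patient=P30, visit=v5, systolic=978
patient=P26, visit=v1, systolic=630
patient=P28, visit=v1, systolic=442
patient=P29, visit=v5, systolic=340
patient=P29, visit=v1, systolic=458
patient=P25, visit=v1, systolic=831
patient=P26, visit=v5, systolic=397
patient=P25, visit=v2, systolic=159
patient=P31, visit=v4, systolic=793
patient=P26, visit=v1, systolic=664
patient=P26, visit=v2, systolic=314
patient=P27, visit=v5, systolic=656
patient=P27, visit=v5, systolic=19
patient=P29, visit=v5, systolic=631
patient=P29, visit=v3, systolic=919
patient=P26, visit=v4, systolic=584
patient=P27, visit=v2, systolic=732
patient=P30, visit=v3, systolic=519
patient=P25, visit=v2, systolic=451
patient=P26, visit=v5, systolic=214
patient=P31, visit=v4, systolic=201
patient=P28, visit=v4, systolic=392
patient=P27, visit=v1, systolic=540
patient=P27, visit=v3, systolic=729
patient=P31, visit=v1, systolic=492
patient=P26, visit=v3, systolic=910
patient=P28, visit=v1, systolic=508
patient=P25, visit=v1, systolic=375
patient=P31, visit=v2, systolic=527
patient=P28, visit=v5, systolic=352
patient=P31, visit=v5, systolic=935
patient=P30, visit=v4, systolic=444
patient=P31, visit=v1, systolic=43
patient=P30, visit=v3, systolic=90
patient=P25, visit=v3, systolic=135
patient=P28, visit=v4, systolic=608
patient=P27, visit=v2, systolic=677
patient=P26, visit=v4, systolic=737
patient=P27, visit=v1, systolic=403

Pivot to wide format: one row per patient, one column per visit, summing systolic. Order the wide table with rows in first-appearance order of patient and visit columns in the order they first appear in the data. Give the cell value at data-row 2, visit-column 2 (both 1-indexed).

1226

With rows in first-appearance order of patient, row 2 is patient=P28. visit columns in first-appearance order: v4, v3, v5, v2, v1; column 2 is v3.
Long rows with patient=P28, visit=v3: 683 + 543 = 1226.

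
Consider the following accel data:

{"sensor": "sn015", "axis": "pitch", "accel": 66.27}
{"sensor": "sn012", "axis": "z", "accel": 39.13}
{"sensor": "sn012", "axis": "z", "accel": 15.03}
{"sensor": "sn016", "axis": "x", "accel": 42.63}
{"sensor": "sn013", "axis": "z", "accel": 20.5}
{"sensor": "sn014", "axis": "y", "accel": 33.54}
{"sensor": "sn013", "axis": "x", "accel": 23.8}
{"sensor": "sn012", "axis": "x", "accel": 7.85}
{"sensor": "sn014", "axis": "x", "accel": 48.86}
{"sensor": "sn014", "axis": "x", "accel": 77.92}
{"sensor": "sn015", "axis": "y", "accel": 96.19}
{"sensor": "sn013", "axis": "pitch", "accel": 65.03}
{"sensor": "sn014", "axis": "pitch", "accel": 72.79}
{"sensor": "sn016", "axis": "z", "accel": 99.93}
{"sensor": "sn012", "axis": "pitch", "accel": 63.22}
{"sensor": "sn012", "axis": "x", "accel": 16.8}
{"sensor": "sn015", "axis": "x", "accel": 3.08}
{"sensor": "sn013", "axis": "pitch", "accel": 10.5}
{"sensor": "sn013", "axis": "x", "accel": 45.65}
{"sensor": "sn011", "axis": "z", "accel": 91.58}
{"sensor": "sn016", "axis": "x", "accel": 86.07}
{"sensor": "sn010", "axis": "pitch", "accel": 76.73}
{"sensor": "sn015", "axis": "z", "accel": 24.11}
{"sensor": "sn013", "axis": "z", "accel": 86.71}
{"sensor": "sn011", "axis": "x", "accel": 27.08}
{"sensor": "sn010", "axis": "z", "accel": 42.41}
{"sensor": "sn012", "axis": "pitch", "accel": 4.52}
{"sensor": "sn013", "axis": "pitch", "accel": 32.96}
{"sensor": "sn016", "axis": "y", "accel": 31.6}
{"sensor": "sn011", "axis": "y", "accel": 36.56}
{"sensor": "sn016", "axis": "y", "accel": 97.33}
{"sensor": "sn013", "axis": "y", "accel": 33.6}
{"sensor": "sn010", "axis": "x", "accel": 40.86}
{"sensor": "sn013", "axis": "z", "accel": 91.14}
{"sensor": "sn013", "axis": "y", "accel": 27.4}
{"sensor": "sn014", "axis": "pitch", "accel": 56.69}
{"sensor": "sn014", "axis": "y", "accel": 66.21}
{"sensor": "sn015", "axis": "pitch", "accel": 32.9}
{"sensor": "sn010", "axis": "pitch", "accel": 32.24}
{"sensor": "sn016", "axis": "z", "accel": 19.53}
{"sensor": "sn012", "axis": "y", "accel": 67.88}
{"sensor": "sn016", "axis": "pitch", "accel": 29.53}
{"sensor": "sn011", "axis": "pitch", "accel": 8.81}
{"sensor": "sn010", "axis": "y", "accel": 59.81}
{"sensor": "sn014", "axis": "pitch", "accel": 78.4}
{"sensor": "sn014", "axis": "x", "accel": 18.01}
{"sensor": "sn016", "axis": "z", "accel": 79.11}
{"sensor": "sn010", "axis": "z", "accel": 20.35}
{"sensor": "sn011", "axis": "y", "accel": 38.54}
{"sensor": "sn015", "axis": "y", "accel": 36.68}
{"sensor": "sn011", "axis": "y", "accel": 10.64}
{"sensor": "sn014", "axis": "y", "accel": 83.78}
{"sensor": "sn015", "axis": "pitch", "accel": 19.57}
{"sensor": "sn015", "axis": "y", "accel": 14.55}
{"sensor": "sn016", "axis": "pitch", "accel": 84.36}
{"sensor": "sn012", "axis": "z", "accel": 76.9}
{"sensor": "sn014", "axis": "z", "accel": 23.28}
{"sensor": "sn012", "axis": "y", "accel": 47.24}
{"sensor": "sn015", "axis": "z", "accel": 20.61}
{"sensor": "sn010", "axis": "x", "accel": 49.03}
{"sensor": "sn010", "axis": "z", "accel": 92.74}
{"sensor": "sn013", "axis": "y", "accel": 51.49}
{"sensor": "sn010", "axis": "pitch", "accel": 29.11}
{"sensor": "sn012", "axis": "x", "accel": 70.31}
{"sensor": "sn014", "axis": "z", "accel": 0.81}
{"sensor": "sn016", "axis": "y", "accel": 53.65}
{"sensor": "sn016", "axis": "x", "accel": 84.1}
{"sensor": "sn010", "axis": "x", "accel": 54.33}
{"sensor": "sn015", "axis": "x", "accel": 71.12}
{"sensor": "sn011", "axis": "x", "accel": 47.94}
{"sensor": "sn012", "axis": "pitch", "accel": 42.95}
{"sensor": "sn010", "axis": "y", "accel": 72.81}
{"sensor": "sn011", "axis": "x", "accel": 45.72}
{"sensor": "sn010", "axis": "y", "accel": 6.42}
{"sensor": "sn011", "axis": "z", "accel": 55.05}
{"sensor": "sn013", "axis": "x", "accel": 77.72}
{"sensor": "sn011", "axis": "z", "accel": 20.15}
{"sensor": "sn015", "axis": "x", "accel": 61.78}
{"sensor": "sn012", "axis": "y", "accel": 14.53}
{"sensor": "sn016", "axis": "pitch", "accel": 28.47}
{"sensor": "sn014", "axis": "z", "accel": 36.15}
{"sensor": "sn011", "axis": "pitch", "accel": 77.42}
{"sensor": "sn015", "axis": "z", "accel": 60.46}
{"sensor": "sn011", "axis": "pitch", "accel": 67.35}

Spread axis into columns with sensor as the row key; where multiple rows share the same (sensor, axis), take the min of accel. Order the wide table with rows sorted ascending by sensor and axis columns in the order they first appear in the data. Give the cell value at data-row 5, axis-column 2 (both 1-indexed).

0.81

With rows sorted ascending by sensor, row 5 is sensor=sn014. axis columns in first-appearance order: pitch, z, x, y; column 2 is z.
Long rows with sensor=sn014, axis=z: min(23.28, 0.81, 36.15) = 0.81.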